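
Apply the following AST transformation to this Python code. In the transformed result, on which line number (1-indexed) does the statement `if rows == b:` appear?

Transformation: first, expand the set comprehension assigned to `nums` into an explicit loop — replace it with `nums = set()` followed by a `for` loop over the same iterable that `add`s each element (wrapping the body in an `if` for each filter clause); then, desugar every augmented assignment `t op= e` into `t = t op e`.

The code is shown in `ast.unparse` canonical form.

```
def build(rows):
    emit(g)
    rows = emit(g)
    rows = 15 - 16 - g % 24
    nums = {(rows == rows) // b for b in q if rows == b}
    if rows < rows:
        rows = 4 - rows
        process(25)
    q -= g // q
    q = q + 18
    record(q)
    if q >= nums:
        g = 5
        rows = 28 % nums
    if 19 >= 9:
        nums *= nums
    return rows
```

Transformed code:
def build(rows):
    emit(g)
    rows = emit(g)
    rows = 15 - 16 - g % 24
    nums = set()
    for b in q:
        if rows == b:
            nums.add((rows == rows) // b)
    if rows < rows:
        rows = 4 - rows
        process(25)
    q = q - g // q
    q = q + 18
    record(q)
    if q >= nums:
        g = 5
        rows = 28 % nums
    if 19 >= 9:
        nums = nums * nums
    return rows

7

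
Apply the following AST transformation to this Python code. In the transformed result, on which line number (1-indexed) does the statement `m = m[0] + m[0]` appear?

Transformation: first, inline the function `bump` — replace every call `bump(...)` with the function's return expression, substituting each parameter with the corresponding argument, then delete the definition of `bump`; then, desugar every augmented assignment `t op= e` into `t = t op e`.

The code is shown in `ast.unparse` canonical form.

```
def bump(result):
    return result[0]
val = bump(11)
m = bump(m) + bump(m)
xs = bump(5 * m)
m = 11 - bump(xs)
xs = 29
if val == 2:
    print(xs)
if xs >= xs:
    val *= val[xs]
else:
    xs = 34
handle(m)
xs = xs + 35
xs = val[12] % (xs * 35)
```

Transformed code:
val = 11[0]
m = m[0] + m[0]
xs = (5 * m)[0]
m = 11 - xs[0]
xs = 29
if val == 2:
    print(xs)
if xs >= xs:
    val = val * val[xs]
else:
    xs = 34
handle(m)
xs = xs + 35
xs = val[12] % (xs * 35)

2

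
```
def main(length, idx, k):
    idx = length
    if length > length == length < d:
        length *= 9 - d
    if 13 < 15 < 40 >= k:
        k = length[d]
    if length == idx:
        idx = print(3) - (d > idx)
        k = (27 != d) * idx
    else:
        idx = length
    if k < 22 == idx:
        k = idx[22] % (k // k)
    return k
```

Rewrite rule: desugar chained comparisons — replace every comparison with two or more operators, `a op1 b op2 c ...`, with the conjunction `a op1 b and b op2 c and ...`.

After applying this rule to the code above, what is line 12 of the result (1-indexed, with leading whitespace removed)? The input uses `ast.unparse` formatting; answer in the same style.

Transformed code:
def main(length, idx, k):
    idx = length
    if length > length and length == length and (length < d):
        length *= 9 - d
    if 13 < 15 and 15 < 40 and (40 >= k):
        k = length[d]
    if length == idx:
        idx = print(3) - (d > idx)
        k = (27 != d) * idx
    else:
        idx = length
    if k < 22 and 22 == idx:
        k = idx[22] % (k // k)
    return k

if k < 22 and 22 == idx:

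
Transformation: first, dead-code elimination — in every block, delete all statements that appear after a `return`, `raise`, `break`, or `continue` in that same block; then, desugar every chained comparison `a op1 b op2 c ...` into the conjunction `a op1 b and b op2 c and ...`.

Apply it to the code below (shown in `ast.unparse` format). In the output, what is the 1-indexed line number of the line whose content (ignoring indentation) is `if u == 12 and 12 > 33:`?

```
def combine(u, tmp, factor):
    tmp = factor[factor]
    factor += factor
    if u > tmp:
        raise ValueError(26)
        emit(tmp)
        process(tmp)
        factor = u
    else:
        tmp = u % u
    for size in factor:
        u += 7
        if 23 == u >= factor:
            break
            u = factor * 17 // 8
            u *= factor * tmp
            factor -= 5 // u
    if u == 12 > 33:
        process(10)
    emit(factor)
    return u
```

Transformed code:
def combine(u, tmp, factor):
    tmp = factor[factor]
    factor += factor
    if u > tmp:
        raise ValueError(26)
    else:
        tmp = u % u
    for size in factor:
        u += 7
        if 23 == u and u >= factor:
            break
    if u == 12 and 12 > 33:
        process(10)
    emit(factor)
    return u

12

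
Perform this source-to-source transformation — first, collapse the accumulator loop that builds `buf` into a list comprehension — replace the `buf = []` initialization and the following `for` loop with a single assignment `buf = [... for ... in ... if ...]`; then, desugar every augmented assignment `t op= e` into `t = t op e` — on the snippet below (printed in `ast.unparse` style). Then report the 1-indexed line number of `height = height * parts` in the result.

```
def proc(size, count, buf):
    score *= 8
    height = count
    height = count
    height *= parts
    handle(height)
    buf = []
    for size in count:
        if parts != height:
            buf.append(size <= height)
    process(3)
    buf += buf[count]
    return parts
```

Transformed code:
def proc(size, count, buf):
    score = score * 8
    height = count
    height = count
    height = height * parts
    handle(height)
    buf = [size <= height for size in count if parts != height]
    process(3)
    buf = buf + buf[count]
    return parts

5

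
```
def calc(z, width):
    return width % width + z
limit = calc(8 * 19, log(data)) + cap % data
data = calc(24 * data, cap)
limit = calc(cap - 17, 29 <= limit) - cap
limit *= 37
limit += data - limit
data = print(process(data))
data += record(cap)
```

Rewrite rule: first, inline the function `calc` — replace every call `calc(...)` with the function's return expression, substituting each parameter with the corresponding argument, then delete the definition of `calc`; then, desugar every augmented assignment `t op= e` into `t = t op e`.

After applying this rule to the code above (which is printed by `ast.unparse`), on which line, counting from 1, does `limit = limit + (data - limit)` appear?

5

Transformed code:
limit = log(data) % log(data) + 8 * 19 + cap % data
data = cap % cap + 24 * data
limit = (29 <= limit) % (29 <= limit) + (cap - 17) - cap
limit = limit * 37
limit = limit + (data - limit)
data = print(process(data))
data = data + record(cap)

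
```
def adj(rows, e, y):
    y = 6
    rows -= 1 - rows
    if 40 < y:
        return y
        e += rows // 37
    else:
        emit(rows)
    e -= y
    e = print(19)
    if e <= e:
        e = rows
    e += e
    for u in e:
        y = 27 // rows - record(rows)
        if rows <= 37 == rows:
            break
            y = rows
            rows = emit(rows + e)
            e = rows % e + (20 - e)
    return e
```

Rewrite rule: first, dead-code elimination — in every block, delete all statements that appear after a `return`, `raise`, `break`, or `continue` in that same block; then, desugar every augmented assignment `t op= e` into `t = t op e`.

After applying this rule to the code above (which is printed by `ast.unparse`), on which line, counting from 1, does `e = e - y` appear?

8

Transformed code:
def adj(rows, e, y):
    y = 6
    rows = rows - (1 - rows)
    if 40 < y:
        return y
    else:
        emit(rows)
    e = e - y
    e = print(19)
    if e <= e:
        e = rows
    e = e + e
    for u in e:
        y = 27 // rows - record(rows)
        if rows <= 37 == rows:
            break
    return e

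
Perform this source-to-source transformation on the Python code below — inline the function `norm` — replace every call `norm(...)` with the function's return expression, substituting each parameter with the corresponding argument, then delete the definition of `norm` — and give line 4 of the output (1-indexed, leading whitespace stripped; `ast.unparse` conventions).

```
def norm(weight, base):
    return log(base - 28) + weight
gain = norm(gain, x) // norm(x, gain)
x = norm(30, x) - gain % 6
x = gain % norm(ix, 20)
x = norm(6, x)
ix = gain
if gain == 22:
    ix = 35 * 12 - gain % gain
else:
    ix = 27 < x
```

Transformed code:
gain = (log(x - 28) + gain) // (log(gain - 28) + x)
x = log(x - 28) + 30 - gain % 6
x = gain % (log(20 - 28) + ix)
x = log(x - 28) + 6
ix = gain
if gain == 22:
    ix = 35 * 12 - gain % gain
else:
    ix = 27 < x

x = log(x - 28) + 6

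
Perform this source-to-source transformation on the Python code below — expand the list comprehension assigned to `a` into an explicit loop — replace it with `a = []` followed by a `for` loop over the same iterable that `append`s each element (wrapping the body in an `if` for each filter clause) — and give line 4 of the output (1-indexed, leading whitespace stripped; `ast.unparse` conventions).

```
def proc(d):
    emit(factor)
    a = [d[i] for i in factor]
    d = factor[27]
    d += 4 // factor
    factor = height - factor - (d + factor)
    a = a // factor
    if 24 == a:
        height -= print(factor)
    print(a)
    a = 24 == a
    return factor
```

for i in factor:

Transformed code:
def proc(d):
    emit(factor)
    a = []
    for i in factor:
        a.append(d[i])
    d = factor[27]
    d += 4 // factor
    factor = height - factor - (d + factor)
    a = a // factor
    if 24 == a:
        height -= print(factor)
    print(a)
    a = 24 == a
    return factor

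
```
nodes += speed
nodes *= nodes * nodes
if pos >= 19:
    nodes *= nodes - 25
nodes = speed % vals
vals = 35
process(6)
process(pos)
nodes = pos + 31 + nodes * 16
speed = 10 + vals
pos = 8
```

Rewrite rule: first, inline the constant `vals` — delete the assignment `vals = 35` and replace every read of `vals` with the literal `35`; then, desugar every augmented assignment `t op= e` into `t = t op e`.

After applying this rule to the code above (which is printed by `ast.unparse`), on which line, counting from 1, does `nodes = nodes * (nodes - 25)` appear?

4

Transformed code:
nodes = nodes + speed
nodes = nodes * (nodes * nodes)
if pos >= 19:
    nodes = nodes * (nodes - 25)
nodes = speed % 35
process(6)
process(pos)
nodes = pos + 31 + nodes * 16
speed = 10 + 35
pos = 8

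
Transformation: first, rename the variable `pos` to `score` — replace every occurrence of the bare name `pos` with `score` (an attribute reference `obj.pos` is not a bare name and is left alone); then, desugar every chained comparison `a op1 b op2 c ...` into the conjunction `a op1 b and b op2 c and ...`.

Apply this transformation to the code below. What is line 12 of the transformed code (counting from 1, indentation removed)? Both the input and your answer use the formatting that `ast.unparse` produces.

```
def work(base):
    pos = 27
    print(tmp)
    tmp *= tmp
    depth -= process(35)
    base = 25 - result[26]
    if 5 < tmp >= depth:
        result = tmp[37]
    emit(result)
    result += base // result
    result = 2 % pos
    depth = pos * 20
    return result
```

Transformed code:
def work(base):
    score = 27
    print(tmp)
    tmp *= tmp
    depth -= process(35)
    base = 25 - result[26]
    if 5 < tmp and tmp >= depth:
        result = tmp[37]
    emit(result)
    result += base // result
    result = 2 % score
    depth = score * 20
    return result

depth = score * 20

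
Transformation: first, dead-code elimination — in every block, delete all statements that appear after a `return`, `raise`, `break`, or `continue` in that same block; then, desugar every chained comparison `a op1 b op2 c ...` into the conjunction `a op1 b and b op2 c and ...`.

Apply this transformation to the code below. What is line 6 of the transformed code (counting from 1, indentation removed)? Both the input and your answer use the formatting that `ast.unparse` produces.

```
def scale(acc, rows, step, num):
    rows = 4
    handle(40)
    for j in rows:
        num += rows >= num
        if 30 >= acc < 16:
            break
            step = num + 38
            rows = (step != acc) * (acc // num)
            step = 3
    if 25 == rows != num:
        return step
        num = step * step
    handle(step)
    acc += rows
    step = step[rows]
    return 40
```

if 30 >= acc and acc < 16:

Transformed code:
def scale(acc, rows, step, num):
    rows = 4
    handle(40)
    for j in rows:
        num += rows >= num
        if 30 >= acc and acc < 16:
            break
    if 25 == rows and rows != num:
        return step
    handle(step)
    acc += rows
    step = step[rows]
    return 40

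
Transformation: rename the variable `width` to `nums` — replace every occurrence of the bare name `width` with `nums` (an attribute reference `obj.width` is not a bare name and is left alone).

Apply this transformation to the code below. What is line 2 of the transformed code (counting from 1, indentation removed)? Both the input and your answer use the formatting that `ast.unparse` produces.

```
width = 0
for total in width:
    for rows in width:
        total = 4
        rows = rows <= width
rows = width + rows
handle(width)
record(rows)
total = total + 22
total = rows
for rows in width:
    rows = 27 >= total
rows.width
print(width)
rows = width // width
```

Transformed code:
nums = 0
for total in nums:
    for rows in nums:
        total = 4
        rows = rows <= nums
rows = nums + rows
handle(nums)
record(rows)
total = total + 22
total = rows
for rows in nums:
    rows = 27 >= total
rows.width
print(nums)
rows = nums // nums

for total in nums:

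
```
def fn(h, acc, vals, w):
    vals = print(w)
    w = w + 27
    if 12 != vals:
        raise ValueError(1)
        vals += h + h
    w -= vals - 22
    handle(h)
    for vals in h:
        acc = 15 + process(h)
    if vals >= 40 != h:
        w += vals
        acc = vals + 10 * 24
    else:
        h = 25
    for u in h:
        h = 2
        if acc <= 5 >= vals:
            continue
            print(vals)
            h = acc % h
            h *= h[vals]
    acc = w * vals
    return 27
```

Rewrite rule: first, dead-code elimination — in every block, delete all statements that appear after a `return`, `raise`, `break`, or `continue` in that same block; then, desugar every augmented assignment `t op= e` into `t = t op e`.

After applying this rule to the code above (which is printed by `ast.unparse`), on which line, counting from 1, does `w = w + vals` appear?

Transformed code:
def fn(h, acc, vals, w):
    vals = print(w)
    w = w + 27
    if 12 != vals:
        raise ValueError(1)
    w = w - (vals - 22)
    handle(h)
    for vals in h:
        acc = 15 + process(h)
    if vals >= 40 != h:
        w = w + vals
        acc = vals + 10 * 24
    else:
        h = 25
    for u in h:
        h = 2
        if acc <= 5 >= vals:
            continue
    acc = w * vals
    return 27

11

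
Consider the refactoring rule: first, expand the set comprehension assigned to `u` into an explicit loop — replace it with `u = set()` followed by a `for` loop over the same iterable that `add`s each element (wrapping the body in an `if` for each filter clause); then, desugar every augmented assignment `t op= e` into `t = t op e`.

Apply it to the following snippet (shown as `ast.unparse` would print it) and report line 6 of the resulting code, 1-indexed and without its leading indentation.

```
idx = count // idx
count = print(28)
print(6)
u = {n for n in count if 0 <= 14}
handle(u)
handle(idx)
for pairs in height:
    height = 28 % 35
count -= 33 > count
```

Transformed code:
idx = count // idx
count = print(28)
print(6)
u = set()
for n in count:
    if 0 <= 14:
        u.add(n)
handle(u)
handle(idx)
for pairs in height:
    height = 28 % 35
count = count - (33 > count)

if 0 <= 14:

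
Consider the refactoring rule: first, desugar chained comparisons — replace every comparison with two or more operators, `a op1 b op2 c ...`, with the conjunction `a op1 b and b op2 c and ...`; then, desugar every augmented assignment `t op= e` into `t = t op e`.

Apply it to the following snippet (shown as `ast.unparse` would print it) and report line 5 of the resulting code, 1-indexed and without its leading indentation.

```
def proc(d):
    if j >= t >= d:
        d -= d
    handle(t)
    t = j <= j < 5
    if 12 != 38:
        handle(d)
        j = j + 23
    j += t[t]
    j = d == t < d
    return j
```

Transformed code:
def proc(d):
    if j >= t and t >= d:
        d = d - d
    handle(t)
    t = j <= j and j < 5
    if 12 != 38:
        handle(d)
        j = j + 23
    j = j + t[t]
    j = d == t and t < d
    return j

t = j <= j and j < 5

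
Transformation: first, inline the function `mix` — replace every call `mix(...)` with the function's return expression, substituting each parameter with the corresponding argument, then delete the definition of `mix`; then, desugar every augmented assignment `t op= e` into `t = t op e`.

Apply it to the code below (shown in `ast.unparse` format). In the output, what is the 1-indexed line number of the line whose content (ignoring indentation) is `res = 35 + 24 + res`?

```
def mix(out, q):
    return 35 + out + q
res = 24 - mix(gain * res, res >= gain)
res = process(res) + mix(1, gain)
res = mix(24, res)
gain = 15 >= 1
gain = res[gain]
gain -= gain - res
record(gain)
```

Transformed code:
res = 24 - (35 + gain * res + (res >= gain))
res = process(res) + (35 + 1 + gain)
res = 35 + 24 + res
gain = 15 >= 1
gain = res[gain]
gain = gain - (gain - res)
record(gain)

3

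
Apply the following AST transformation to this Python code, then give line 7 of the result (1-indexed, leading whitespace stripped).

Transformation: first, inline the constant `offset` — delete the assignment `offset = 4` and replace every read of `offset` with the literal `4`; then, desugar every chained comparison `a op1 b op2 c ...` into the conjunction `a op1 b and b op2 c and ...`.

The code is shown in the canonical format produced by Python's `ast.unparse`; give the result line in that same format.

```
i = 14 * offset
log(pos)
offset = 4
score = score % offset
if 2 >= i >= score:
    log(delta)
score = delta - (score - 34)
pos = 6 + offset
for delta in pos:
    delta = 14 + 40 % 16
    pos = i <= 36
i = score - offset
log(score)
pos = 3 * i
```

Transformed code:
i = 14 * 4
log(pos)
score = score % 4
if 2 >= i and i >= score:
    log(delta)
score = delta - (score - 34)
pos = 6 + 4
for delta in pos:
    delta = 14 + 40 % 16
    pos = i <= 36
i = score - 4
log(score)
pos = 3 * i

pos = 6 + 4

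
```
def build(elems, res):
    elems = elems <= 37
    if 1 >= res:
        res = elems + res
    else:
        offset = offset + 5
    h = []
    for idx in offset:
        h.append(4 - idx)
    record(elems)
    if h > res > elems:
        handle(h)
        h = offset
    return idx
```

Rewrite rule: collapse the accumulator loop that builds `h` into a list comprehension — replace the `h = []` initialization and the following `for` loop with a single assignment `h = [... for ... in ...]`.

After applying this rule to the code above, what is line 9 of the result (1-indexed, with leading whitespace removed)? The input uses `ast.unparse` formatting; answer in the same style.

if h > res > elems:

Transformed code:
def build(elems, res):
    elems = elems <= 37
    if 1 >= res:
        res = elems + res
    else:
        offset = offset + 5
    h = [4 - idx for idx in offset]
    record(elems)
    if h > res > elems:
        handle(h)
        h = offset
    return idx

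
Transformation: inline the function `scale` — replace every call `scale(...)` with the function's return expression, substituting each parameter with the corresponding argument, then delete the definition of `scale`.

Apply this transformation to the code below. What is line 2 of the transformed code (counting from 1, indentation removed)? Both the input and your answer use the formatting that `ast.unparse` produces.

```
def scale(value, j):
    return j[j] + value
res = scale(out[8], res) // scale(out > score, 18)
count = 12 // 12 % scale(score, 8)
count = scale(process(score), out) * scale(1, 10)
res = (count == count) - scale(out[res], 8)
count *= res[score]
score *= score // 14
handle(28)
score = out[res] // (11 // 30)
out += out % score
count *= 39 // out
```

Transformed code:
res = (res[res] + out[8]) // (18[18] + (out > score))
count = 12 // 12 % (8[8] + score)
count = (out[out] + process(score)) * (10[10] + 1)
res = (count == count) - (8[8] + out[res])
count *= res[score]
score *= score // 14
handle(28)
score = out[res] // (11 // 30)
out += out % score
count *= 39 // out

count = 12 // 12 % (8[8] + score)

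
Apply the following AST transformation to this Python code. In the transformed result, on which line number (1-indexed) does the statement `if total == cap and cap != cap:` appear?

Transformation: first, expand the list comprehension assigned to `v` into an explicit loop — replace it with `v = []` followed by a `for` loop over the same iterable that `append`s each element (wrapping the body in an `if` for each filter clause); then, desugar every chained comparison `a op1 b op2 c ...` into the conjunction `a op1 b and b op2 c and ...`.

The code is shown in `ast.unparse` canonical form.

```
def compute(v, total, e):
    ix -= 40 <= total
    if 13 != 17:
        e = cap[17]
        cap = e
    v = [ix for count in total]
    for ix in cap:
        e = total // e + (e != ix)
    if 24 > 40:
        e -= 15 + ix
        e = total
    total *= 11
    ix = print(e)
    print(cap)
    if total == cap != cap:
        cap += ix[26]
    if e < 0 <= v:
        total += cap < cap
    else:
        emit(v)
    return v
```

17

Transformed code:
def compute(v, total, e):
    ix -= 40 <= total
    if 13 != 17:
        e = cap[17]
        cap = e
    v = []
    for count in total:
        v.append(ix)
    for ix in cap:
        e = total // e + (e != ix)
    if 24 > 40:
        e -= 15 + ix
        e = total
    total *= 11
    ix = print(e)
    print(cap)
    if total == cap and cap != cap:
        cap += ix[26]
    if e < 0 and 0 <= v:
        total += cap < cap
    else:
        emit(v)
    return v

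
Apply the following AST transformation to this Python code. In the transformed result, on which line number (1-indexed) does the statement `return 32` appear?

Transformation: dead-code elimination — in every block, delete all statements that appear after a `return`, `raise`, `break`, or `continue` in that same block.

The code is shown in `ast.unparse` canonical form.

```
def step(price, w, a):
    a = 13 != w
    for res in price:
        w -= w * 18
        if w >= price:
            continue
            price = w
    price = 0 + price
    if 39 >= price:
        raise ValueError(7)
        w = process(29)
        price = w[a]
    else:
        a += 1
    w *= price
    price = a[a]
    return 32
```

14

Transformed code:
def step(price, w, a):
    a = 13 != w
    for res in price:
        w -= w * 18
        if w >= price:
            continue
    price = 0 + price
    if 39 >= price:
        raise ValueError(7)
    else:
        a += 1
    w *= price
    price = a[a]
    return 32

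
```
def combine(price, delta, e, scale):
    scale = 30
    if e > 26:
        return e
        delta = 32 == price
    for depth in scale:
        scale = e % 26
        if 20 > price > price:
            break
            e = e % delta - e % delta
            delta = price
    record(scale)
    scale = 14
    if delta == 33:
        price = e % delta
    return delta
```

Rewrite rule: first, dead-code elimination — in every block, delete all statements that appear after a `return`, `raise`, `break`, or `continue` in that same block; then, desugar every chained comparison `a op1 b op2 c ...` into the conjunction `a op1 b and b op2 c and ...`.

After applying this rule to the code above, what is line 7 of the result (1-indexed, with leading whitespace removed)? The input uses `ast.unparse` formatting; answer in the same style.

Transformed code:
def combine(price, delta, e, scale):
    scale = 30
    if e > 26:
        return e
    for depth in scale:
        scale = e % 26
        if 20 > price and price > price:
            break
    record(scale)
    scale = 14
    if delta == 33:
        price = e % delta
    return delta

if 20 > price and price > price:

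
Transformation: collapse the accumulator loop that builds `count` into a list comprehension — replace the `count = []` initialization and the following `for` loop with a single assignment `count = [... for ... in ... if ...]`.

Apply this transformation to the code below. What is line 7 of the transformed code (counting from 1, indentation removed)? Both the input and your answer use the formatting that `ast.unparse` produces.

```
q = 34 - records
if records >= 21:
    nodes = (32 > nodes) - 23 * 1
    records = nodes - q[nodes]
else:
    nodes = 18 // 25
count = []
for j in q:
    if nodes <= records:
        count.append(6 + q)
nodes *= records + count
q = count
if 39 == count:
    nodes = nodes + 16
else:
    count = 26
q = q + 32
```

count = [6 + q for j in q if nodes <= records]

Transformed code:
q = 34 - records
if records >= 21:
    nodes = (32 > nodes) - 23 * 1
    records = nodes - q[nodes]
else:
    nodes = 18 // 25
count = [6 + q for j in q if nodes <= records]
nodes *= records + count
q = count
if 39 == count:
    nodes = nodes + 16
else:
    count = 26
q = q + 32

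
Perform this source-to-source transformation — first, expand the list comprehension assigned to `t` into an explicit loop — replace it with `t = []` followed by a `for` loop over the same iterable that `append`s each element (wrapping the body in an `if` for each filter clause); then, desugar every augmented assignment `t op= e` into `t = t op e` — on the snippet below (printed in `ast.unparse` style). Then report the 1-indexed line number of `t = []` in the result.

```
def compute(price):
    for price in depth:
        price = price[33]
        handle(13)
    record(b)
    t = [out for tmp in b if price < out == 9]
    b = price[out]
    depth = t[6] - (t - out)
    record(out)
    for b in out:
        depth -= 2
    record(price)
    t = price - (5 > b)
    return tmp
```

Transformed code:
def compute(price):
    for price in depth:
        price = price[33]
        handle(13)
    record(b)
    t = []
    for tmp in b:
        if price < out == 9:
            t.append(out)
    b = price[out]
    depth = t[6] - (t - out)
    record(out)
    for b in out:
        depth = depth - 2
    record(price)
    t = price - (5 > b)
    return tmp

6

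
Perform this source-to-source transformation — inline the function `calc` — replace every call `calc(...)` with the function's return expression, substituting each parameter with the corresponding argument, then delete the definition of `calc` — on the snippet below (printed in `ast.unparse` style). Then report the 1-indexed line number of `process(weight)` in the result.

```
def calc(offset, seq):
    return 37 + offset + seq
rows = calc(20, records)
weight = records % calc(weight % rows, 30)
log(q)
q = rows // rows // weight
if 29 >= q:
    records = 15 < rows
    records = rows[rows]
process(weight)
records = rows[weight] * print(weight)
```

8

Transformed code:
rows = 37 + 20 + records
weight = records % (37 + weight % rows + 30)
log(q)
q = rows // rows // weight
if 29 >= q:
    records = 15 < rows
    records = rows[rows]
process(weight)
records = rows[weight] * print(weight)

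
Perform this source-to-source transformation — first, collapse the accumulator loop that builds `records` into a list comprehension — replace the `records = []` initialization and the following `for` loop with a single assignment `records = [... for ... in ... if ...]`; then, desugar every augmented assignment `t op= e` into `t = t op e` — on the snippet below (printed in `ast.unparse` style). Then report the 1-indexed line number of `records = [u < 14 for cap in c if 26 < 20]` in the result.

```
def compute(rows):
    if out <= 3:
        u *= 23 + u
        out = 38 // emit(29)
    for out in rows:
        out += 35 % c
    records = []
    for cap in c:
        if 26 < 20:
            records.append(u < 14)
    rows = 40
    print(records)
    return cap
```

7

Transformed code:
def compute(rows):
    if out <= 3:
        u = u * (23 + u)
        out = 38 // emit(29)
    for out in rows:
        out = out + 35 % c
    records = [u < 14 for cap in c if 26 < 20]
    rows = 40
    print(records)
    return cap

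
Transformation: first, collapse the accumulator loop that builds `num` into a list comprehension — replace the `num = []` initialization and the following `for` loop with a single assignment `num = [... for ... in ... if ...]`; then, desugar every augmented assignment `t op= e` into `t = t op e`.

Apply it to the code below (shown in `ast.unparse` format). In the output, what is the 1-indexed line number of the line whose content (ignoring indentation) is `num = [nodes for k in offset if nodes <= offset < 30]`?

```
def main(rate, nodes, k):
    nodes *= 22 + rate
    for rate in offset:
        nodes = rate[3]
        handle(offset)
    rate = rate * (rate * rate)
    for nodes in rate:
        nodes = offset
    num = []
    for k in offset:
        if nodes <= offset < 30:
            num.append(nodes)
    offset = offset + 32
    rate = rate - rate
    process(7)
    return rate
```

Transformed code:
def main(rate, nodes, k):
    nodes = nodes * (22 + rate)
    for rate in offset:
        nodes = rate[3]
        handle(offset)
    rate = rate * (rate * rate)
    for nodes in rate:
        nodes = offset
    num = [nodes for k in offset if nodes <= offset < 30]
    offset = offset + 32
    rate = rate - rate
    process(7)
    return rate

9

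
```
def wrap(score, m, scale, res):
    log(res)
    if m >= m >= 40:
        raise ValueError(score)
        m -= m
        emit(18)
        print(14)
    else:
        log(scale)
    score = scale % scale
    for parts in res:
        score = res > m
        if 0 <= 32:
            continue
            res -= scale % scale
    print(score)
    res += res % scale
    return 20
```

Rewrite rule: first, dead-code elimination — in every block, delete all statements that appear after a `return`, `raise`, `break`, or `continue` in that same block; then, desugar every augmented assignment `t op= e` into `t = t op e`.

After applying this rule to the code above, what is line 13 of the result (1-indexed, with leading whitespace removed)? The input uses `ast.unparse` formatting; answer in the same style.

Transformed code:
def wrap(score, m, scale, res):
    log(res)
    if m >= m >= 40:
        raise ValueError(score)
    else:
        log(scale)
    score = scale % scale
    for parts in res:
        score = res > m
        if 0 <= 32:
            continue
    print(score)
    res = res + res % scale
    return 20

res = res + res % scale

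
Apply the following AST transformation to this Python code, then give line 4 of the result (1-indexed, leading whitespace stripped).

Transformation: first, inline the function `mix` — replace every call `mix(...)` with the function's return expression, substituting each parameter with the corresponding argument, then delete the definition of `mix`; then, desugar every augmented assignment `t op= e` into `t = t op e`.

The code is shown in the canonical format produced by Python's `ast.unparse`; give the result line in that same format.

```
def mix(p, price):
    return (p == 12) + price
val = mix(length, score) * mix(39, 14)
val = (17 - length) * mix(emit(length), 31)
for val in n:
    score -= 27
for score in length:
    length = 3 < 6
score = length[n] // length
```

score = score - 27

Transformed code:
val = ((length == 12) + score) * ((39 == 12) + 14)
val = (17 - length) * ((emit(length) == 12) + 31)
for val in n:
    score = score - 27
for score in length:
    length = 3 < 6
score = length[n] // length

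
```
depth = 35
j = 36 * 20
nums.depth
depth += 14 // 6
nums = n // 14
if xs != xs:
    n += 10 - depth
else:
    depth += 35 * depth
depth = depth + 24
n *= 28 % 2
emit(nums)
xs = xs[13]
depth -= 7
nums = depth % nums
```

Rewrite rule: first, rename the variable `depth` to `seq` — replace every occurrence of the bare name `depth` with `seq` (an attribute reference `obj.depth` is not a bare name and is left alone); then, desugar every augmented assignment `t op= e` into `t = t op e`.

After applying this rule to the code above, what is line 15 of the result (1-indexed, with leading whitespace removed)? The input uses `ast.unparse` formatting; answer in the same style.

Transformed code:
seq = 35
j = 36 * 20
nums.depth
seq = seq + 14 // 6
nums = n // 14
if xs != xs:
    n = n + (10 - seq)
else:
    seq = seq + 35 * seq
seq = seq + 24
n = n * (28 % 2)
emit(nums)
xs = xs[13]
seq = seq - 7
nums = seq % nums

nums = seq % nums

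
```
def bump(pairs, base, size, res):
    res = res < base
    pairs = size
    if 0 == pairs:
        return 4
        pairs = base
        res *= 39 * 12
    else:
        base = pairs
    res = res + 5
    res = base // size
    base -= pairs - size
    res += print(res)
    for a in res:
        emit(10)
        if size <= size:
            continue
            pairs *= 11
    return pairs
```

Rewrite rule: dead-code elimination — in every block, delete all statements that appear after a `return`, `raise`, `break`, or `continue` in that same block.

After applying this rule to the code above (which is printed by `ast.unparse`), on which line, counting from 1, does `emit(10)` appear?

13

Transformed code:
def bump(pairs, base, size, res):
    res = res < base
    pairs = size
    if 0 == pairs:
        return 4
    else:
        base = pairs
    res = res + 5
    res = base // size
    base -= pairs - size
    res += print(res)
    for a in res:
        emit(10)
        if size <= size:
            continue
    return pairs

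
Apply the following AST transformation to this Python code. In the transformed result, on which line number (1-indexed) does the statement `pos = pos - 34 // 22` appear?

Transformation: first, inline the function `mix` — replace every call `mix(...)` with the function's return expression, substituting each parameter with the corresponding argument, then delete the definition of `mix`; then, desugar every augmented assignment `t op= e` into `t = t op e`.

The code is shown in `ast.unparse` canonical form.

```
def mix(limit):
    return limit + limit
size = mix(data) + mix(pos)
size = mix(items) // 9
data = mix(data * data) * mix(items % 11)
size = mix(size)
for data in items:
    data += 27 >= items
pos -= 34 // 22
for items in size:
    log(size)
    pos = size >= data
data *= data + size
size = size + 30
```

Transformed code:
size = data + data + (pos + pos)
size = (items + items) // 9
data = (data * data + data * data) * (items % 11 + items % 11)
size = size + size
for data in items:
    data = data + (27 >= items)
pos = pos - 34 // 22
for items in size:
    log(size)
    pos = size >= data
data = data * (data + size)
size = size + 30

7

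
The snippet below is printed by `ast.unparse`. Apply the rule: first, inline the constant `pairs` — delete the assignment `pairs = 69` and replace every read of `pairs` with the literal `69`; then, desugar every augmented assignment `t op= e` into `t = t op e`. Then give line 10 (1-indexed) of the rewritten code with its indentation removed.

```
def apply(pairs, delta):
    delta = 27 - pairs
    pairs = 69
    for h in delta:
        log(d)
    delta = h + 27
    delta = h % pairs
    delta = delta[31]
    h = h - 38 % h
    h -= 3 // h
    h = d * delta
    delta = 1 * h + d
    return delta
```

Transformed code:
def apply(pairs, delta):
    delta = 27 - 69
    for h in delta:
        log(d)
    delta = h + 27
    delta = h % 69
    delta = delta[31]
    h = h - 38 % h
    h = h - 3 // h
    h = d * delta
    delta = 1 * h + d
    return delta

h = d * delta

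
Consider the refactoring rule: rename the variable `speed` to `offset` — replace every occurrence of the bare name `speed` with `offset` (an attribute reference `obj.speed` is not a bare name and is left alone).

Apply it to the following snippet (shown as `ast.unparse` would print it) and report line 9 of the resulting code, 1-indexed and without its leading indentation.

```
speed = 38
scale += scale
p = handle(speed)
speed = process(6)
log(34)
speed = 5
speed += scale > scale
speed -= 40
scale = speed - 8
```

Transformed code:
offset = 38
scale += scale
p = handle(offset)
offset = process(6)
log(34)
offset = 5
offset += scale > scale
offset -= 40
scale = offset - 8

scale = offset - 8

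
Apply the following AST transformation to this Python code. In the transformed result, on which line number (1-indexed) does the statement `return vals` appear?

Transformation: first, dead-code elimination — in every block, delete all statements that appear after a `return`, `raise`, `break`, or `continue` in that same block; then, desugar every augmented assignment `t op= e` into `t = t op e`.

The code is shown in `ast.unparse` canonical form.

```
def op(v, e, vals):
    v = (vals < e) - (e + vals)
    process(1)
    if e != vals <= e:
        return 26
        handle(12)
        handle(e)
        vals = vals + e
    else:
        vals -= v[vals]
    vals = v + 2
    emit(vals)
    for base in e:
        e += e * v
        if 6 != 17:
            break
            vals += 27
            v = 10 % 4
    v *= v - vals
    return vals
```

15

Transformed code:
def op(v, e, vals):
    v = (vals < e) - (e + vals)
    process(1)
    if e != vals <= e:
        return 26
    else:
        vals = vals - v[vals]
    vals = v + 2
    emit(vals)
    for base in e:
        e = e + e * v
        if 6 != 17:
            break
    v = v * (v - vals)
    return vals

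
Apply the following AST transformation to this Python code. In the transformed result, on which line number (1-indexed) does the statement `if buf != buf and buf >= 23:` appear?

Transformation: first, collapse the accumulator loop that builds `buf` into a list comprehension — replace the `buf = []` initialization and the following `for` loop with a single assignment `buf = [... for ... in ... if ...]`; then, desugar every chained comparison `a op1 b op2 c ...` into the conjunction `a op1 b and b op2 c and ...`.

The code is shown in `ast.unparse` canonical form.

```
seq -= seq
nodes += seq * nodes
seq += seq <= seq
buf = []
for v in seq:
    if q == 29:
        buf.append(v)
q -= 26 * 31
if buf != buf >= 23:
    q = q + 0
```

6

Transformed code:
seq -= seq
nodes += seq * nodes
seq += seq <= seq
buf = [v for v in seq if q == 29]
q -= 26 * 31
if buf != buf and buf >= 23:
    q = q + 0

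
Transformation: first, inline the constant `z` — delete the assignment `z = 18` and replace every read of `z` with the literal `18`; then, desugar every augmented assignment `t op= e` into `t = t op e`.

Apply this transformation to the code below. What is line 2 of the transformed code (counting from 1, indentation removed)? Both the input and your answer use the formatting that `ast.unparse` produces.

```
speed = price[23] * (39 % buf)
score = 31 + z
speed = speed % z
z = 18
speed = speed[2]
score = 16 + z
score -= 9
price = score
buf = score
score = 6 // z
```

score = 31 + 18

Transformed code:
speed = price[23] * (39 % buf)
score = 31 + 18
speed = speed % 18
speed = speed[2]
score = 16 + 18
score = score - 9
price = score
buf = score
score = 6 // 18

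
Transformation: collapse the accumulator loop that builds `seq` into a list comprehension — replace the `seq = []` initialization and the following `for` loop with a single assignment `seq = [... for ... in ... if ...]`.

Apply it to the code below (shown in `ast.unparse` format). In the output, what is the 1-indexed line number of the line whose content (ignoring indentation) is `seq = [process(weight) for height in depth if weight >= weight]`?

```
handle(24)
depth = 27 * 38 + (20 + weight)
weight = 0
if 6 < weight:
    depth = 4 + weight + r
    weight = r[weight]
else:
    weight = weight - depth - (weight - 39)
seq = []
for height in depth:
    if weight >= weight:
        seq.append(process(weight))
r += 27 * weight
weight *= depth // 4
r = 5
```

Transformed code:
handle(24)
depth = 27 * 38 + (20 + weight)
weight = 0
if 6 < weight:
    depth = 4 + weight + r
    weight = r[weight]
else:
    weight = weight - depth - (weight - 39)
seq = [process(weight) for height in depth if weight >= weight]
r += 27 * weight
weight *= depth // 4
r = 5

9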